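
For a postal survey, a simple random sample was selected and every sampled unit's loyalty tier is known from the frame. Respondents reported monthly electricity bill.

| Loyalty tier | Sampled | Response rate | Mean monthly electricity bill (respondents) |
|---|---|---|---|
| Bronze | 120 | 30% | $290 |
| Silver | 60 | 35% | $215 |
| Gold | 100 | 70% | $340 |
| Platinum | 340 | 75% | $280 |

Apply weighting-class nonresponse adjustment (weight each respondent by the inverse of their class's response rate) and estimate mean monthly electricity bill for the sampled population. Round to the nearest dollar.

$285

Weighting each respondent by the inverse class response rate inflates each class back to its sampled size, so the class weight is n_sampled:
  Bronze: 120 × 290 = 34,800
  Silver: 60 × 215 = 12,900
  Gold: 100 × 340 = 34,000
  Platinum: 340 × 280 = 95,200
Adjusted estimate = 176,900 / 620 = 285.323 → $285.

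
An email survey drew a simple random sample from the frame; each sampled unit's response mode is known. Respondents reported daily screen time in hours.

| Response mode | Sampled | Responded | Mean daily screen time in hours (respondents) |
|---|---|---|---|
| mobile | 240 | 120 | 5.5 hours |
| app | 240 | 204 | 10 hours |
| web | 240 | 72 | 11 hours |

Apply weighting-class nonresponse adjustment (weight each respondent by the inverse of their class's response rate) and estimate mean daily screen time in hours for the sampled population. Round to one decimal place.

8.8

Response rates by class: mobile 120/240 = 50%, app 204/240 = 85%, web 72/240 = 30%.
Weighting each respondent by the inverse class response rate inflates each class back to its sampled size, so the class weight is n_sampled:
  mobile: 240 × 5.5 = 1320
  app: 240 × 10 = 2400
  web: 240 × 11 = 2640
Adjusted estimate = 6360 / 720 = 8.83333 → 8.8.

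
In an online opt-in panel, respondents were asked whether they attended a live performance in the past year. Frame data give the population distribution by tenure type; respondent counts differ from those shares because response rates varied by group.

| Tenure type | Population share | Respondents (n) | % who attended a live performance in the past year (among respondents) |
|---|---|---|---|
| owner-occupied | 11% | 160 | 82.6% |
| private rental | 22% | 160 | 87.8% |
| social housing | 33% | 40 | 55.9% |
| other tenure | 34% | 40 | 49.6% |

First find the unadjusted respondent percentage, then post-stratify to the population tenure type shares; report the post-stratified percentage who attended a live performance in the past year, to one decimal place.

63.7%

Naive respondent-only estimate (weights = respondent counts):
  (160/400)×82.6 + (160/400)×87.8 + (40/400)×55.9 + (40/400)×49.6 = 78.71%
Post-stratifying to population shares instead:
  0.11×82.6 + 0.22×87.8 + 0.33×55.9 + 0.34×49.6 = 63.713%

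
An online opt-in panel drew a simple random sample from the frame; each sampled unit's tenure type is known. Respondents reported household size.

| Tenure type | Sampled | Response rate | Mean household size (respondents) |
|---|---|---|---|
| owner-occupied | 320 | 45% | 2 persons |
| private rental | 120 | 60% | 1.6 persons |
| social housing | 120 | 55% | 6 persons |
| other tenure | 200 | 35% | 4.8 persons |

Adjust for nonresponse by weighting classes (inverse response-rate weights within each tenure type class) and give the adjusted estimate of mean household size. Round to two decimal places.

Each respondent's weight = sampled/responded in their class; summing within a class gives n_sampled, so:
  owner-occupied: 320 × 2 = 640
  private rental: 120 × 1.6 = 192
  social housing: 120 × 6 = 720
  other tenure: 200 × 4.8 = 960
Adjusted estimate = 2512 / 760 = 3.30526 → 3.31.

3.31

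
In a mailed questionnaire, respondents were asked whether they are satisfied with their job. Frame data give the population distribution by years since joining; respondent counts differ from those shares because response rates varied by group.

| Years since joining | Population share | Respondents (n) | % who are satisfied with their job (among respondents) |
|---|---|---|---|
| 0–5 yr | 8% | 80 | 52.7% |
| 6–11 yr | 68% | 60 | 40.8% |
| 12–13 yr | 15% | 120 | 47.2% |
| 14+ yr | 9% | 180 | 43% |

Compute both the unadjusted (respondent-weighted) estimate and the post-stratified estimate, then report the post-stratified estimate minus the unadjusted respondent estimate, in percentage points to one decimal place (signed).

-2.7 percentage points

Without adjustment, the pooled respondent share is:
  (80/440)×52.7 + (60/440)×40.8 + (120/440)×47.2 + (180/440)×43 = 45.6091%
Post-stratified estimate weights by population shares:
  0.08×52.7 + 0.68×40.8 + 0.15×47.2 + 0.09×43 = 42.91%
Difference = 42.91 − 45.6091 = -2.6991 pp.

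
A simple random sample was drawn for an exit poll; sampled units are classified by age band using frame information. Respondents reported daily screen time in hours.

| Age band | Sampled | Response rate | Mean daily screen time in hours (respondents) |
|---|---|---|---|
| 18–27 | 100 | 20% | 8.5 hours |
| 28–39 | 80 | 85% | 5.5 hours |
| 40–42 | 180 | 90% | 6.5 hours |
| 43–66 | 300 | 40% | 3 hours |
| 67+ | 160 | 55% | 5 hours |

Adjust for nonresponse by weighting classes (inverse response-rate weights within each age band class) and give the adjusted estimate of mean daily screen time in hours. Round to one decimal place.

With weight = n_sampled/n_responded per class, the weighted class total is n_sampled:
  18–27: 100 × 8.5 = 850
  28–39: 80 × 5.5 = 440
  40–42: 180 × 6.5 = 1170
  43–66: 300 × 3 = 900
  67+: 160 × 5 = 800
Adjusted estimate = 4160 / 820 = 5.07317 → 5.1.

5.1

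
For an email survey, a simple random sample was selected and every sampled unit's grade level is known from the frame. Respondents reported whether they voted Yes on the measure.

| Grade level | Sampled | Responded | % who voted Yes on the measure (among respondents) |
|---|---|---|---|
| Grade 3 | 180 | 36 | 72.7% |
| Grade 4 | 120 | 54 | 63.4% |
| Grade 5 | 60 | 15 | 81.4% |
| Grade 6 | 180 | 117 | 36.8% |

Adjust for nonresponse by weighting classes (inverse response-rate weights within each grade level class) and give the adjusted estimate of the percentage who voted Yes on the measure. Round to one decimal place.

Class response rates: Grade 3 36/180 = 20%, Grade 4 54/120 = 45%, Grade 5 15/60 = 25%, Grade 6 117/180 = 65%.
Each respondent's weight = sampled/responded in their class; summing within a class gives n_sampled, so:
  Grade 3: 180 × 72.7 = 13,086
  Grade 4: 120 × 63.4 = 7608
  Grade 5: 60 × 81.4 = 4884
  Grade 6: 180 × 36.8 = 6624
Adjusted estimate = 32,202 / 540 = 59.6333 → 59.6%.

59.6%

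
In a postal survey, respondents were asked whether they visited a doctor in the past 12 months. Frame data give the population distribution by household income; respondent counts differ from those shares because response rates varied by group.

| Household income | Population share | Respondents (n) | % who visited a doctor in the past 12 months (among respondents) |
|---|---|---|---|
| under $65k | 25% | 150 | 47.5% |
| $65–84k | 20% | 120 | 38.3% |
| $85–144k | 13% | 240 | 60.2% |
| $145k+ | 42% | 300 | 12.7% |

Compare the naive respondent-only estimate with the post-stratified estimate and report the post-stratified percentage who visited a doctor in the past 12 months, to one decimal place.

32.7%

Unadjusted (pooled respondent) estimate weights by respondent counts:
  (150/810)×47.5 + (120/810)×38.3 + (240/810)×60.2 + (300/810)×12.7 = 37.0111%
Post-stratifying to population shares instead:
  0.25×47.5 + 0.2×38.3 + 0.13×60.2 + 0.42×12.7 = 32.695%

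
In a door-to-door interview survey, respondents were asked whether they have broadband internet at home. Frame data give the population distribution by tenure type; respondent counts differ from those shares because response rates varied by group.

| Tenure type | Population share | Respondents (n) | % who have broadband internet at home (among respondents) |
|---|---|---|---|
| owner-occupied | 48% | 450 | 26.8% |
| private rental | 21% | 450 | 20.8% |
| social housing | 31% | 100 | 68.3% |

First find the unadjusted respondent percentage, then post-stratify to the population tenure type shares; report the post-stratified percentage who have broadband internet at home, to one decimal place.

38.4%

Without adjustment, the pooled respondent share is:
  (450/1000)×26.8 + (450/1000)×20.8 + (100/1000)×68.3 = 28.25%
Post-stratified estimate weights by population shares:
  0.48×26.8 + 0.21×20.8 + 0.31×68.3 = 38.405%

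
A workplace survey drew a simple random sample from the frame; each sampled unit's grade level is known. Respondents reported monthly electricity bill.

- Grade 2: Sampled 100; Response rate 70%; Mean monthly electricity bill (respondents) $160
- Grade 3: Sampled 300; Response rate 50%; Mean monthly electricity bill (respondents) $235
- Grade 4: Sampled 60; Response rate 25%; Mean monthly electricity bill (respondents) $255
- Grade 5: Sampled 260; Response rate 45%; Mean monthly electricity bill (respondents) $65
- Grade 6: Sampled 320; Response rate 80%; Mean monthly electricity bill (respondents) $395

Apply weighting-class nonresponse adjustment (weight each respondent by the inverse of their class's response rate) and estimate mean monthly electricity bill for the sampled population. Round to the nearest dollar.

Each respondent's weight = sampled/responded in their class; summing within a class gives n_sampled, so:
  Grade 2: 100 × 160 = 16,000
  Grade 3: 300 × 235 = 70,500
  Grade 4: 60 × 255 = 15,300
  Grade 5: 260 × 65 = 16,900
  Grade 6: 320 × 395 = 126,400
Adjusted estimate = 245,100 / 1,040 = 235.673 → $236.

$236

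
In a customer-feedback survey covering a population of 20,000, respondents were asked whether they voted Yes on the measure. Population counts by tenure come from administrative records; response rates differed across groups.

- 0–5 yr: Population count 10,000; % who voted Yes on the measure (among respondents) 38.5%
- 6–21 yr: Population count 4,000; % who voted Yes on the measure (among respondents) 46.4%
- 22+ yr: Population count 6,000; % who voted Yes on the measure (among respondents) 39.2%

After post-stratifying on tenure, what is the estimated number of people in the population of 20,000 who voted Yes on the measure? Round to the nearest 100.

Apply each group's respondent rate to its population count:
  0–5 yr: 10,000 × 38.5% = 3850
  6–21 yr: 4,000 × 46.4% = 1856
  22+ yr: 6,000 × 39.2% = 2352
Estimated total = 8058 → 8,100.

8,100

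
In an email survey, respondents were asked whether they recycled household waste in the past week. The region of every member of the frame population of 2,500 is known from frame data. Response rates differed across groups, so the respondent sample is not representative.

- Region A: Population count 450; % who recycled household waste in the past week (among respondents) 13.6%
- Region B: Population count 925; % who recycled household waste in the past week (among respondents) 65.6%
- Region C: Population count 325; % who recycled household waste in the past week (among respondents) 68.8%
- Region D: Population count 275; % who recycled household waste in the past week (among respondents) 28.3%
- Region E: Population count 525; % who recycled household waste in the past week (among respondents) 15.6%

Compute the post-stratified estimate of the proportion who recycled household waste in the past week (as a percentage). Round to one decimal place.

42.1%

Post-stratification weights by population share, not respondent share:
  Region A: (450/2,500) × 13.6 = 2.448
  Region B: (925/2,500) × 65.6 = 24.272
  Region C: (325/2,500) × 68.8 = 8.944
  Region D: (275/2,500) × 28.3 = 3.113
  Region E: (525/2,500) × 15.6 = 3.276
Post-stratified estimate = 42.053 → 42.1%.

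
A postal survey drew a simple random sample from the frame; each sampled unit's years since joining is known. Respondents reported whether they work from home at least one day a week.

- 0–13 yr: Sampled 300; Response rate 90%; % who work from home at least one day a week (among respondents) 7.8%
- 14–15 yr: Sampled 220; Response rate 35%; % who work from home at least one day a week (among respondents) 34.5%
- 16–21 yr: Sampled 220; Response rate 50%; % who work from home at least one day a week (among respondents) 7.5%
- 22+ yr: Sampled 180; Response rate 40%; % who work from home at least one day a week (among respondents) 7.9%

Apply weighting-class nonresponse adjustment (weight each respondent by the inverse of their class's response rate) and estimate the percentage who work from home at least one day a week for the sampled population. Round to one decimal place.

With weight = n_sampled/n_responded per class, the weighted class total is n_sampled:
  0–13 yr: 300 × 7.8 = 2340
  14–15 yr: 220 × 34.5 = 7590
  16–21 yr: 220 × 7.5 = 1650
  22+ yr: 180 × 7.9 = 1422
Adjusted estimate = 13,002 / 920 = 14.1326 → 14.1%.

14.1%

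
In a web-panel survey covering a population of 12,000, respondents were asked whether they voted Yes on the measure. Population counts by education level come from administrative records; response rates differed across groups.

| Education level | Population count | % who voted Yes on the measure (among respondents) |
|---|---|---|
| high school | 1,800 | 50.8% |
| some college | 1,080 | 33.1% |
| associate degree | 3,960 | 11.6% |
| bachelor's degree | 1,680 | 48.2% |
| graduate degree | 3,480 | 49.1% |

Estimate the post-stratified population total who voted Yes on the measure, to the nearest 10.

4,250

Apply each group's respondent rate to its population count:
  high school: 1,800 × 50.8% = 914.4
  some college: 1,080 × 33.1% = 357.48
  associate degree: 3,960 × 11.6% = 459.36
  bachelor's degree: 1,680 × 48.2% = 809.76
  graduate degree: 3,480 × 49.1% = 1708.68
Estimated total = 4249.68 → 4,250.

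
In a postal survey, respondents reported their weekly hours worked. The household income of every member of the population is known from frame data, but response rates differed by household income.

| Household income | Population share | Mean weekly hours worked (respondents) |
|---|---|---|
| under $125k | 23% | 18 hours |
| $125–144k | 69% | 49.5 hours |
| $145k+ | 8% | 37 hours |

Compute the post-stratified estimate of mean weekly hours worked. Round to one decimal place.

41.3

Each cell contributes population-share × respondent value:
  under $125k: 0.23 × 18 = 4.14
  $125–144k: 0.69 × 49.5 = 34.155
  $145k+: 0.08 × 37 = 2.96
Post-stratified estimate = 41.255 → 41.3.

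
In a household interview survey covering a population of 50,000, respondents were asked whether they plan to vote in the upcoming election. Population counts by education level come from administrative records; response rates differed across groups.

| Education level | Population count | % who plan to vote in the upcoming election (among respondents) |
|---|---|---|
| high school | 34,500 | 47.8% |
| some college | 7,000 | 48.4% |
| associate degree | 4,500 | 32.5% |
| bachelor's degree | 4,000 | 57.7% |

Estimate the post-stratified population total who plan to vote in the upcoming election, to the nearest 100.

Estimated count per cell = population count × respondent percentage:
  high school: 34,500 × 47.8% = 16,491
  some college: 7,000 × 48.4% = 3388
  associate degree: 4,500 × 32.5% = 1462.5
  bachelor's degree: 4,000 × 57.7% = 2308
Estimated total = 23649.5 → 23,600.

23,600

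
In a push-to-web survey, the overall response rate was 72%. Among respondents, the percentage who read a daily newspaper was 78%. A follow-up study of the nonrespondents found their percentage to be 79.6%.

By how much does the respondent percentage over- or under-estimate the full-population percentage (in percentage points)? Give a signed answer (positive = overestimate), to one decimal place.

-0.4 percentage points

Nonresponse fraction = 1 − 0.72 = 0.28.
Bias = (nonresponse fraction) × (respondent percentage − nonrespondent percentage)
     = 0.28 × (78 − 79.6) = 0.28 × -1.6 = -0.448.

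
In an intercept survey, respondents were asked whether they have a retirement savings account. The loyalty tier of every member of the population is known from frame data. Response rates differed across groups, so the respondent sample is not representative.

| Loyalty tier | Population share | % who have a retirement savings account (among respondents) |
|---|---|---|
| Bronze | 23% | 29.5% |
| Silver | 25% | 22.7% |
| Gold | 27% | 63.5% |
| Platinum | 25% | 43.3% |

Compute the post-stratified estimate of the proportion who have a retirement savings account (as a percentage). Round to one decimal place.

Each cell contributes population-share × respondent value:
  Bronze: 0.23 × 29.5 = 6.785
  Silver: 0.25 × 22.7 = 5.675
  Gold: 0.27 × 63.5 = 17.145
  Platinum: 0.25 × 43.3 = 10.825
Post-stratified estimate = 40.43 → 40.4%.

40.4%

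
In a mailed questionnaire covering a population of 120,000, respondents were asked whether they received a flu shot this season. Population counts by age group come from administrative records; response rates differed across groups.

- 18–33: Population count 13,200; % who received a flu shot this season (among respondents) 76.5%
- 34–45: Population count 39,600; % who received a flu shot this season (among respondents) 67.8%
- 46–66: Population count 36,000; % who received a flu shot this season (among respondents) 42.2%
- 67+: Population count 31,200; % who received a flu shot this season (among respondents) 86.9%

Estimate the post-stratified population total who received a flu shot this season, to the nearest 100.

Each cell contributes its population count × the respondent rate:
  18–33: 13,200 × 76.5% = 10,098
  34–45: 39,600 × 67.8% = 26848.8
  46–66: 36,000 × 42.2% = 15,192
  67+: 31,200 × 86.9% = 27112.8
Estimated total = 79251.6 → 79,300.

79,300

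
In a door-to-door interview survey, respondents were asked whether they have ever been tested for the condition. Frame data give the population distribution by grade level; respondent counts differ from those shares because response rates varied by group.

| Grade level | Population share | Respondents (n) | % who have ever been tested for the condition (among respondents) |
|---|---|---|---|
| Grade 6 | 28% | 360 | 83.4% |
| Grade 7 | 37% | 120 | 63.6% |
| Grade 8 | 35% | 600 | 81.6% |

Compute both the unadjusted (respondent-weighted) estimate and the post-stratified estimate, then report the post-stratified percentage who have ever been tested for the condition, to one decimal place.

Naive respondent-only estimate (weights = respondent counts):
  (360/1080)×83.4 + (120/1080)×63.6 + (600/1080)×81.6 = 80.2%
Reweighting by population grade level shares:
  0.28×83.4 + 0.37×63.6 + 0.35×81.6 = 75.444%

75.4%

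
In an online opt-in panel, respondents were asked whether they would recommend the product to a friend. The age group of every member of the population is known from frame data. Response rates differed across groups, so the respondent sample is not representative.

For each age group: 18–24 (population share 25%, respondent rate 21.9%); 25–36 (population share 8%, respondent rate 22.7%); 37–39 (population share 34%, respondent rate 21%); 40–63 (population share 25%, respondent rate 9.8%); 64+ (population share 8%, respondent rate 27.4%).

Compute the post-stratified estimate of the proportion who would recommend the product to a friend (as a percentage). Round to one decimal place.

19.1%

Weight each group's respondent value by its population share:
  18–24: 0.25 × 21.9 = 5.475
  25–36: 0.08 × 22.7 = 1.816
  37–39: 0.34 × 21 = 7.14
  40–63: 0.25 × 9.8 = 2.45
  64+: 0.08 × 27.4 = 2.192
Post-stratified estimate = 19.073 → 19.1%.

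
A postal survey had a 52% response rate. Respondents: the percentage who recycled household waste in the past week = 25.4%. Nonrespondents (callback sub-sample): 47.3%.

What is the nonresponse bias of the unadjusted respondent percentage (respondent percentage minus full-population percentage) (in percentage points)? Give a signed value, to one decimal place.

-10.5 percentage points

Nonresponse fraction = 1 − 0.52 = 0.48.
Bias = (nonresponse fraction) × (respondent percentage − nonrespondent percentage)
     = 0.48 × (25.4 − 47.3) = 0.48 × -21.9 = -10.512.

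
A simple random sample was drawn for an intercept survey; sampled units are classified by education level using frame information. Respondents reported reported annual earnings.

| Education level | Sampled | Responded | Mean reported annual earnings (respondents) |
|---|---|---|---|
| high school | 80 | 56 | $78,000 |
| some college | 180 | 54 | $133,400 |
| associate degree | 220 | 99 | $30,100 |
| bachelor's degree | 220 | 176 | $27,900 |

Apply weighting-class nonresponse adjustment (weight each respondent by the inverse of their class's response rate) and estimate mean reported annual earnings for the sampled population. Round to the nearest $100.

$61,400

Response rates by class: high school 56/80 = 70%, some college 54/180 = 30%, associate degree 99/220 = 45%, bachelor's degree 176/220 = 80%.
Inverse-response-rate weighting restores each class to its sampled count, so class totals weight by n_sampled:
  high school: 80 × 78,000 = 6,240,000
  some college: 180 × 133,400 = 24,012,000
  associate degree: 220 × 30,100 = 6,622,000
  bachelor's degree: 220 × 27,900 = 6,138,000
Adjusted estimate = 43,012,000 / 700 = 61445.7 → $61,400.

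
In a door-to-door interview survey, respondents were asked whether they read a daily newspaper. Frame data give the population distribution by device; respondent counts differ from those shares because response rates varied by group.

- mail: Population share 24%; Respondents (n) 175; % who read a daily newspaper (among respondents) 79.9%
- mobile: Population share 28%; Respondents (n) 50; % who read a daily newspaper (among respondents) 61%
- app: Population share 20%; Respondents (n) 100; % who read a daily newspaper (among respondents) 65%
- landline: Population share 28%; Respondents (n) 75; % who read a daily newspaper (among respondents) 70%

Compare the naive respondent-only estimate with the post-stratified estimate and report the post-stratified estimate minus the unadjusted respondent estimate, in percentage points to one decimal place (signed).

Unadjusted (pooled respondent) estimate weights by respondent counts:
  (175/400)×79.9 + (50/400)×61 + (100/400)×65 + (75/400)×70 = 71.9562%
Post-stratifying to population shares instead:
  0.24×79.9 + 0.28×61 + 0.2×65 + 0.28×70 = 68.856%
Difference = 68.856 − 71.9562 = -3.1002 pp.

-3.1 percentage points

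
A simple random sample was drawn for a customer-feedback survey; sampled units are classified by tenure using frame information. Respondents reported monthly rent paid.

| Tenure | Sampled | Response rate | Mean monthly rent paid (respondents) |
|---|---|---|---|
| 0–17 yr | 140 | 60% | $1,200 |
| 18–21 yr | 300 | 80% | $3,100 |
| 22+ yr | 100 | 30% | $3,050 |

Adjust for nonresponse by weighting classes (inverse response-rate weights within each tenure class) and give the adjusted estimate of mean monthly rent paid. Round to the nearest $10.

$2,600

Inverse-response-rate weighting restores each class to its sampled count, so class totals weight by n_sampled:
  0–17 yr: 140 × 1200 = 168,000
  18–21 yr: 300 × 3100 = 930,000
  22+ yr: 100 × 3050 = 305,000
Adjusted estimate = 1,403,000 / 540 = 2598.15 → $2,600.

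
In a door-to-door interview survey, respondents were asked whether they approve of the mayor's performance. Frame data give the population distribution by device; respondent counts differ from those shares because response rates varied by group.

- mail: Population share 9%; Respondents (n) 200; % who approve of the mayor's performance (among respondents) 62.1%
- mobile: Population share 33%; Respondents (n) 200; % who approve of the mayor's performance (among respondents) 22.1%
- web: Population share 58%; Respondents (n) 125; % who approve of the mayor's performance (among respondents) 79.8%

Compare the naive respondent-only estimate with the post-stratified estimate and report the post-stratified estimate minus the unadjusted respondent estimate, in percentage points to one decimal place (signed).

+8.1 percentage points

Naive respondent-only estimate (weights = respondent counts):
  (200/525)×62.1 + (200/525)×22.1 + (125/525)×79.8 = 51.0762%
Reweighting by population device shares:
  0.09×62.1 + 0.33×22.1 + 0.58×79.8 = 59.166%
Difference = 59.166 − 51.0762 = 8.0898 pp.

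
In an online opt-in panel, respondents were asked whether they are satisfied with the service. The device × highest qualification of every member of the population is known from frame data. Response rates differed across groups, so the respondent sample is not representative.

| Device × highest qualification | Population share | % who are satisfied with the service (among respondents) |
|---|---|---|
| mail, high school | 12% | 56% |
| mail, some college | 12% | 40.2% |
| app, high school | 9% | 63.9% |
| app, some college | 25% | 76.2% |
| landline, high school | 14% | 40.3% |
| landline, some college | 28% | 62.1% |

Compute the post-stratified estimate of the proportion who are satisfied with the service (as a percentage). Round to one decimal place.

Weight each group's respondent value by its population share:
  mail, high school: 0.12 × 56 = 6.72
  mail, some college: 0.12 × 40.2 = 4.824
  app, high school: 0.09 × 63.9 = 5.751
  app, some college: 0.25 × 76.2 = 19.05
  landline, high school: 0.14 × 40.3 = 5.642
  landline, some college: 0.28 × 62.1 = 17.388
Post-stratified estimate = 59.375 → 59.4%.

59.4%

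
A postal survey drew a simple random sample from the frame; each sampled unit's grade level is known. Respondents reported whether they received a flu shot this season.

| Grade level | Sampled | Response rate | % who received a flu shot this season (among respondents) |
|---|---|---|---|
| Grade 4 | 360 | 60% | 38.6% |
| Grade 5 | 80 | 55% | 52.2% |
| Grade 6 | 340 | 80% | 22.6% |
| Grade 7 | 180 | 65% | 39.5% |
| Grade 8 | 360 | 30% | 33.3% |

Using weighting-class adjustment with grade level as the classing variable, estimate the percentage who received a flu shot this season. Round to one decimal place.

Inverse-response-rate weighting restores each class to its sampled count, so class totals weight by n_sampled:
  Grade 4: 360 × 38.6 = 13,896
  Grade 5: 80 × 52.2 = 4176
  Grade 6: 340 × 22.6 = 7684
  Grade 7: 180 × 39.5 = 7110
  Grade 8: 360 × 33.3 = 11988
Adjusted estimate = 44,854 / 1,320 = 33.9803 → 34.0%.

34.0%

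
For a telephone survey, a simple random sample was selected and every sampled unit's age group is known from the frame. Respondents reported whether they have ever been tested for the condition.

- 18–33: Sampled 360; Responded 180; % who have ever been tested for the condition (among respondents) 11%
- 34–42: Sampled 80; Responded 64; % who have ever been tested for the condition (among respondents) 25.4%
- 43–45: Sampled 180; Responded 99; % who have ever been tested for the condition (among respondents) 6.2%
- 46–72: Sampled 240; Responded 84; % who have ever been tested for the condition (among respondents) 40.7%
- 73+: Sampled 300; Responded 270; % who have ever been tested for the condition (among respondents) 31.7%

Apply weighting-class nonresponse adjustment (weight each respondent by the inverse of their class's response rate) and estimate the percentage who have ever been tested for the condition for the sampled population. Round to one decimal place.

Class response rates: 18–33 180/360 = 50%, 34–42 64/80 = 80%, 43–45 99/180 = 55%, 46–72 84/240 = 35%, 73+ 270/300 = 90%.
Each respondent's weight = sampled/responded in their class; summing within a class gives n_sampled, so:
  18–33: 360 × 11 = 3960
  34–42: 80 × 25.4 = 2032
  43–45: 180 × 6.2 = 1116
  46–72: 240 × 40.7 = 9768
  73+: 300 × 31.7 = 9510
Adjusted estimate = 26,386 / 1,160 = 22.7466 → 22.7%.

22.7%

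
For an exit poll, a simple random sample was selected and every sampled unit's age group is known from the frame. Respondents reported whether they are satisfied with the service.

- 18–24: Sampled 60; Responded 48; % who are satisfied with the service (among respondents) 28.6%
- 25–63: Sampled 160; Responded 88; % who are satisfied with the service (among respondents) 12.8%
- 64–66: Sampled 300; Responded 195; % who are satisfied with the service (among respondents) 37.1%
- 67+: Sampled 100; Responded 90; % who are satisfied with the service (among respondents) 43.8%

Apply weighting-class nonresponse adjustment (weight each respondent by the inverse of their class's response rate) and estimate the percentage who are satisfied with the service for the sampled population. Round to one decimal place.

Response rates by class: 18–24 48/60 = 80%, 25–63 88/160 = 55%, 64–66 195/300 = 65%, 67+ 90/100 = 90%.
With weight = n_sampled/n_responded per class, the weighted class total is n_sampled:
  18–24: 60 × 28.6 = 1716
  25–63: 160 × 12.8 = 2048
  64–66: 300 × 37.1 = 11,130
  67+: 100 × 43.8 = 4380
Adjusted estimate = 19,274 / 620 = 31.0871 → 31.1%.

31.1%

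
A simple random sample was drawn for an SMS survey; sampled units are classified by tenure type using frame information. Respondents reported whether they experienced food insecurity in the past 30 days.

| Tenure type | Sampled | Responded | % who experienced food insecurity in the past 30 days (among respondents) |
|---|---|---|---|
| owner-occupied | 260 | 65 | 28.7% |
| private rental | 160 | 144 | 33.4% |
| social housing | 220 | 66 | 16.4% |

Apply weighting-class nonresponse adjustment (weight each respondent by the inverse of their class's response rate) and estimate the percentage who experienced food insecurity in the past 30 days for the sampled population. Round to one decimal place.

Class response rates: owner-occupied 65/260 = 25%, private rental 144/160 = 90%, social housing 66/220 = 30%.
Inverse-response-rate weighting restores each class to its sampled count, so class totals weight by n_sampled:
  owner-occupied: 260 × 28.7 = 7462
  private rental: 160 × 33.4 = 5344
  social housing: 220 × 16.4 = 3608
Adjusted estimate = 16,414 / 640 = 25.6469 → 25.6%.

25.6%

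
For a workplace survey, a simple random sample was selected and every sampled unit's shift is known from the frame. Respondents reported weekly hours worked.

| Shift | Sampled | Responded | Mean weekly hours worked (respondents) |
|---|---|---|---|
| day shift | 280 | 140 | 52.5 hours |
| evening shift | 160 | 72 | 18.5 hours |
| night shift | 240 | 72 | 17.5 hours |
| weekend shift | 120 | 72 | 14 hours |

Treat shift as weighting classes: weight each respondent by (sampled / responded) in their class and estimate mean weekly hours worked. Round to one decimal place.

Class response rates: day shift 140/280 = 50%, evening shift 72/160 = 45%, night shift 72/240 = 30%, weekend shift 72/120 = 60%.
Weighting each respondent by the inverse class response rate inflates each class back to its sampled size, so the class weight is n_sampled:
  day shift: 280 × 52.5 = 14,700
  evening shift: 160 × 18.5 = 2960
  night shift: 240 × 17.5 = 4200
  weekend shift: 120 × 14 = 1680
Adjusted estimate = 23,540 / 800 = 29.425 → 29.4.

29.4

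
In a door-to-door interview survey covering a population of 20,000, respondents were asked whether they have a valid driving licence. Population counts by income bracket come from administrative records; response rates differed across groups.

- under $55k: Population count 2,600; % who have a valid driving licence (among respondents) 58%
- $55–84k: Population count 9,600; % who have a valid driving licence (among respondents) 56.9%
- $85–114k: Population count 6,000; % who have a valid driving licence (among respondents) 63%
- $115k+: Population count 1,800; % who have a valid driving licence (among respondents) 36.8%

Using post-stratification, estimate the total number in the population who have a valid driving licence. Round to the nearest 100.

Each cell contributes its population count × the respondent rate:
  under $55k: 2,600 × 58% = 1508
  $55–84k: 9,600 × 56.9% = 5462.4
  $85–114k: 6,000 × 63% = 3780
  $115k+: 1,800 × 36.8% = 662.4
Estimated total = 11412.8 → 11,400.

11,400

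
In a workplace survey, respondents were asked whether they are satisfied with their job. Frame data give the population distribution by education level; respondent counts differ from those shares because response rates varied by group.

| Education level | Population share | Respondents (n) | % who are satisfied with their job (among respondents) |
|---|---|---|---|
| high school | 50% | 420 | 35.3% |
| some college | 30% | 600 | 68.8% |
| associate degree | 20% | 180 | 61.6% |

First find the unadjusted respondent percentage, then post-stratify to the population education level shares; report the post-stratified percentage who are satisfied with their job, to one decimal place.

50.6%

Unadjusted (pooled respondent) estimate weights by respondent counts:
  (420/1200)×35.3 + (600/1200)×68.8 + (180/1200)×61.6 = 55.995%
Post-stratifying to population shares instead:
  0.5×35.3 + 0.3×68.8 + 0.2×61.6 = 50.61%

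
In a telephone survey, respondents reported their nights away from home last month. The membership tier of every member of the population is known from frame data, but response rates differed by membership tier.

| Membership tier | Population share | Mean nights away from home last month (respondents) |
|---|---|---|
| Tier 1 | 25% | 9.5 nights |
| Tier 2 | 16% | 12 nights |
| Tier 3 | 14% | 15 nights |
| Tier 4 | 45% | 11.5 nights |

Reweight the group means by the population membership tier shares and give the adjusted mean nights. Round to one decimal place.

Reweight to the known membership tier distribution:
  Tier 1: 0.25 × 9.5 = 2.375
  Tier 2: 0.16 × 12 = 1.92
  Tier 3: 0.14 × 15 = 2.1
  Tier 4: 0.45 × 11.5 = 5.175
Post-stratified estimate = 11.57 → 11.6.

11.6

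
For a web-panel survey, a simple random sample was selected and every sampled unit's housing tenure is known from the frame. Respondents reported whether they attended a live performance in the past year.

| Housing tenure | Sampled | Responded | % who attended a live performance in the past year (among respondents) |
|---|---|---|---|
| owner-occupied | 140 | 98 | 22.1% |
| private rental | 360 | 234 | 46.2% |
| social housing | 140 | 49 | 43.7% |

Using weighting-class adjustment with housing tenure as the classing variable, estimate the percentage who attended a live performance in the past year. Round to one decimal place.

Class response rates: owner-occupied 98/140 = 70%, private rental 234/360 = 65%, social housing 49/140 = 35%.
Weighting each respondent by the inverse class response rate inflates each class back to its sampled size, so the class weight is n_sampled:
  owner-occupied: 140 × 22.1 = 3094
  private rental: 360 × 46.2 = 16,632
  social housing: 140 × 43.7 = 6118
Adjusted estimate = 25,844 / 640 = 40.3813 → 40.4%.

40.4%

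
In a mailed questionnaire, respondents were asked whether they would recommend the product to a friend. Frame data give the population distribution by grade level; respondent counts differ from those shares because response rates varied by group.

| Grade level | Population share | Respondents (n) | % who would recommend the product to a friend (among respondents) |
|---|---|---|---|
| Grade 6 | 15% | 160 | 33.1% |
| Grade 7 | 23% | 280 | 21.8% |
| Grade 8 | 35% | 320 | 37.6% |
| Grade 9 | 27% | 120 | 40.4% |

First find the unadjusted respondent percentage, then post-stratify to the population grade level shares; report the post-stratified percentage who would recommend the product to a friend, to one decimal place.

34.0%

Naive respondent-only estimate (weights = respondent counts):
  (160/880)×33.1 + (280/880)×21.8 + (320/880)×37.6 + (120/880)×40.4 = 32.1364%
Reweighting by population grade level shares:
  0.15×33.1 + 0.23×21.8 + 0.35×37.6 + 0.27×40.4 = 34.047%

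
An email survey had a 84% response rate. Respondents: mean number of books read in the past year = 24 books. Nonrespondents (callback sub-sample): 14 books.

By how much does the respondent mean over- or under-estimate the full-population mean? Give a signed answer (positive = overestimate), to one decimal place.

Nonresponse fraction = 1 − 0.84 = 0.16.
Bias = (nonresponse fraction) × (respondent mean − nonrespondent mean)
     = 0.16 × (24 − 14) = 0.16 × 10 = 1.6.

+1.6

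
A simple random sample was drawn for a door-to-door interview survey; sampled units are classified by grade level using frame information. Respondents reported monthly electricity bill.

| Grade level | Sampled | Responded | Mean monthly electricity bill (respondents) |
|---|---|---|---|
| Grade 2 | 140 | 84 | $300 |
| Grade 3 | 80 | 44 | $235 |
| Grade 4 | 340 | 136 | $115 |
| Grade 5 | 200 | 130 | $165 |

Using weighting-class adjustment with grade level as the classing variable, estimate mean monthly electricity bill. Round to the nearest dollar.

$175

Response rates by class: Grade 2 84/140 = 60%, Grade 3 44/80 = 55%, Grade 4 136/340 = 40%, Grade 5 130/200 = 65%.
With weight = n_sampled/n_responded per class, the weighted class total is n_sampled:
  Grade 2: 140 × 300 = 42,000
  Grade 3: 80 × 235 = 18,800
  Grade 4: 340 × 115 = 39,100
  Grade 5: 200 × 165 = 33,000
Adjusted estimate = 132,900 / 760 = 174.868 → $175.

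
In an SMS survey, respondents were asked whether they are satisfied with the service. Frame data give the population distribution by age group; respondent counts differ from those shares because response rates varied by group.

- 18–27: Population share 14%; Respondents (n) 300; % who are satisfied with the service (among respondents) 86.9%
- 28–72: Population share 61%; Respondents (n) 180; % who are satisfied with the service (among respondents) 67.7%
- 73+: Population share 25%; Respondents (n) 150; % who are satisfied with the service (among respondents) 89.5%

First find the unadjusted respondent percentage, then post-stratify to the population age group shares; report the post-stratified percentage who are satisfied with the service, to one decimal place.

Naive respondent-only estimate (weights = respondent counts):
  (300/630)×86.9 + (180/630)×67.7 + (150/630)×89.5 = 82.0333%
Post-stratifying to population shares instead:
  0.14×86.9 + 0.61×67.7 + 0.25×89.5 = 75.838%

75.8%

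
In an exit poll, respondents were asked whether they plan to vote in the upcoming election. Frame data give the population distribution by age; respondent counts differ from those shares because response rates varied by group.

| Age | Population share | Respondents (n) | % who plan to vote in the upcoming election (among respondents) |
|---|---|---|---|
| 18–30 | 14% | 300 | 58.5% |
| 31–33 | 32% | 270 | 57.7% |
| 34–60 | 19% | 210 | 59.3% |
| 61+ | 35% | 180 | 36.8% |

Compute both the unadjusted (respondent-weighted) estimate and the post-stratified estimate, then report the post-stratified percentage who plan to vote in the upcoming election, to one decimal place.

Unadjusted (pooled respondent) estimate weights by respondent counts:
  (300/960)×58.5 + (270/960)×57.7 + (210/960)×59.3 + (180/960)×36.8 = 54.3813%
Reweighting by population age shares:
  0.14×58.5 + 0.32×57.7 + 0.19×59.3 + 0.35×36.8 = 50.801%

50.8%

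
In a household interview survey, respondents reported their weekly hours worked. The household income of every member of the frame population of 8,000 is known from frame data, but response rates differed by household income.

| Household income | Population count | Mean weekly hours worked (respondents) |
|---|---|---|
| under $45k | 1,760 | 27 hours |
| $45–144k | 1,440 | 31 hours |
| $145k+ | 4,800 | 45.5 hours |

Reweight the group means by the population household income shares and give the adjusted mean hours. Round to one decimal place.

38.8

Post-stratification weights by population share, not respondent share:
  under $45k: (1,760/8,000) × 27 = 5.94
  $45–144k: (1,440/8,000) × 31 = 5.58
  $145k+: (4,800/8,000) × 45.5 = 27.3
Post-stratified estimate = 38.82 → 38.8.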